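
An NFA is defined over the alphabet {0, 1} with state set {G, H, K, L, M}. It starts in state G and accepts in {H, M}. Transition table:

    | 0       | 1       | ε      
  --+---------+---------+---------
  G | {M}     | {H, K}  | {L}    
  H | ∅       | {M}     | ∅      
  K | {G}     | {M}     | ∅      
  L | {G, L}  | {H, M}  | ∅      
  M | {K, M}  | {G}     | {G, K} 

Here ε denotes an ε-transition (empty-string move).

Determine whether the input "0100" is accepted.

Yes

Start: ε-closure({G}) = {G, L}.
Read '0': G→{M}, L→{G, L}; union {G, L, M}; ε-closure = {G, K, L, M}.
Read '1': G→{H, K}, K→{M}, L→{H, M}, M→{G}; union {G, H, K, M}; ε-closure = {G, H, K, L, M}.
Read '0': G→{M}, H→∅, K→{G}, L→{G, L}, M→{K, M}; now {G, K, L, M}.
Read '0': G→{M}, K→{G}, L→{G, L}, M→{K, M}; now {G, K, L, M}.
The final set {G, K, L, M} contains the accepting state M.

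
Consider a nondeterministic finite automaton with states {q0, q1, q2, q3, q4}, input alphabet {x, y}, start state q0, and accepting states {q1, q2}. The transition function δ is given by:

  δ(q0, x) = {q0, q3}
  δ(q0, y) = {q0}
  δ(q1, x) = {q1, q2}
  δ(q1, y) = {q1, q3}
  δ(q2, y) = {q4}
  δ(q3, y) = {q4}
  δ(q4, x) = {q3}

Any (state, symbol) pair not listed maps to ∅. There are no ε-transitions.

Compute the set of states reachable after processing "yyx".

Start in {q0}.
Read 'y': q0→{q0}; now {q0}.
Read 'y': q0→{q0}; now {q0}.
Read 'x': q0→{q0, q3}; now {q0, q3}.

{q0, q3}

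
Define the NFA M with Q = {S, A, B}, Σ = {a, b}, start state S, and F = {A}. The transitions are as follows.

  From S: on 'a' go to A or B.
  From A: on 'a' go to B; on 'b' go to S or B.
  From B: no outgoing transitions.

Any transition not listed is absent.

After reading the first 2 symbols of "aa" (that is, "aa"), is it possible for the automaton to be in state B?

Yes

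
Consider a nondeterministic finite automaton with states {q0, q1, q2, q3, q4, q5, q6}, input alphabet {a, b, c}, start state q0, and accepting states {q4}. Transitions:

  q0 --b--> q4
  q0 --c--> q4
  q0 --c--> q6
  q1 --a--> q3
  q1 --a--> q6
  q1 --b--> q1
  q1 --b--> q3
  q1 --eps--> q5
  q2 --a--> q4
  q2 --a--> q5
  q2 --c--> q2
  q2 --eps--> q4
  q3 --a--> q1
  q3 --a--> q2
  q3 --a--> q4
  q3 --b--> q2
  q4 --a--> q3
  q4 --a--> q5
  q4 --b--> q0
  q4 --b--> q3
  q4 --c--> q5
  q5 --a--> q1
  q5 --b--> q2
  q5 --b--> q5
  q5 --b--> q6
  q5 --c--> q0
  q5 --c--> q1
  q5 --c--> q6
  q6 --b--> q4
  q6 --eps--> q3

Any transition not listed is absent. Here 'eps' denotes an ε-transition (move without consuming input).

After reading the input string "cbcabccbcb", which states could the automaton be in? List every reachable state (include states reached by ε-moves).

{q0, q1, q2, q3, q4, q5, q6}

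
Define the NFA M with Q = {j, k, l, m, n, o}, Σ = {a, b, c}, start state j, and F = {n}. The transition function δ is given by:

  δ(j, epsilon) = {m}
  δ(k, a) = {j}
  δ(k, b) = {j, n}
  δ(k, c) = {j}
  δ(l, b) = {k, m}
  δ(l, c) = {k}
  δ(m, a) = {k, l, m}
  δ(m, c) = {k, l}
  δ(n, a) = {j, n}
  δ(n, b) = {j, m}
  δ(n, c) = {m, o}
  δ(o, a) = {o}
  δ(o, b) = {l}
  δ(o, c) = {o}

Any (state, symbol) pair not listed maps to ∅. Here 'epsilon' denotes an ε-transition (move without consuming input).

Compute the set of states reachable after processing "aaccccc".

{j, k, l, m}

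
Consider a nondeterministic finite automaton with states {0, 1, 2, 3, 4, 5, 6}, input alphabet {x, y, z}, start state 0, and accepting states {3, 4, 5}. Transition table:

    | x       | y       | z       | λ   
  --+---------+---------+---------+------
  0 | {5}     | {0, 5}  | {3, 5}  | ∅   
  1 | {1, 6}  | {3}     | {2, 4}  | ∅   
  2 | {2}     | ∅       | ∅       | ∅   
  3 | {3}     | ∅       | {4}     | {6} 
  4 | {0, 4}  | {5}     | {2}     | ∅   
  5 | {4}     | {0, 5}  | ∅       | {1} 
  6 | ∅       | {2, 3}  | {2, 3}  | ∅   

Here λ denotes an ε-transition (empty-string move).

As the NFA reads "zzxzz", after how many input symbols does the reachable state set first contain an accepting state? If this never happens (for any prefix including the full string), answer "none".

1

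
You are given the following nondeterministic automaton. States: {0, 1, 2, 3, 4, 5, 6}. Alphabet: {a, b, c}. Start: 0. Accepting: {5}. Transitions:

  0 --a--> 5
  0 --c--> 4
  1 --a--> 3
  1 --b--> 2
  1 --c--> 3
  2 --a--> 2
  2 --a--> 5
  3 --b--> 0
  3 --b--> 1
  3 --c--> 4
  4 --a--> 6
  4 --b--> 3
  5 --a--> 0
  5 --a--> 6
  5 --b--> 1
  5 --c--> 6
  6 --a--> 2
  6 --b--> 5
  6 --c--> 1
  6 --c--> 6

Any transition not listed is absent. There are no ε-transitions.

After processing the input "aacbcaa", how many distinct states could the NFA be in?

2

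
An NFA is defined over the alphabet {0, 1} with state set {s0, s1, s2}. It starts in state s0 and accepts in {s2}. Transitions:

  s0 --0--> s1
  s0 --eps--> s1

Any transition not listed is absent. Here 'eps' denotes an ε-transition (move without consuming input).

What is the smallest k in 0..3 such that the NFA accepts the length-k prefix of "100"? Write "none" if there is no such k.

Start: ε-closure({s0}) = {s0, s1}.
Read '1': {s0, s1} → ∅.
The set is empty and remains empty for the remaining 2 symbols.
No reachable set along the way intersects F.

none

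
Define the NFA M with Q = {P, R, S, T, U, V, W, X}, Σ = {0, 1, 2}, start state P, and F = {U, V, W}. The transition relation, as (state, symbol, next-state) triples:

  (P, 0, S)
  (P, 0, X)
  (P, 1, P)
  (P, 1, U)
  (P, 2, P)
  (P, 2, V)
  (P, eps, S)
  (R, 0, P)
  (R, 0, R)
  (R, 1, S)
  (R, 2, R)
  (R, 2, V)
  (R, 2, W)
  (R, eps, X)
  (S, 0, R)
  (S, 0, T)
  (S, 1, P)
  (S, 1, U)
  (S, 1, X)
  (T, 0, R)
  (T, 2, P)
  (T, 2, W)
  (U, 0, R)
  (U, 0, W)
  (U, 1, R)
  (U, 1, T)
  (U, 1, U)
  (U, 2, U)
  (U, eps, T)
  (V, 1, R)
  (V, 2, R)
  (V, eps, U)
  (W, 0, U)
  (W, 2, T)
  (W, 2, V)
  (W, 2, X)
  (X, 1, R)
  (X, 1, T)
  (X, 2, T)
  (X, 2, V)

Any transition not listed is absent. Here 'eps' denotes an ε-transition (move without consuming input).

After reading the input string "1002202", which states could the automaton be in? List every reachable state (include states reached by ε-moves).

{P, R, S, T, U, V, W, X}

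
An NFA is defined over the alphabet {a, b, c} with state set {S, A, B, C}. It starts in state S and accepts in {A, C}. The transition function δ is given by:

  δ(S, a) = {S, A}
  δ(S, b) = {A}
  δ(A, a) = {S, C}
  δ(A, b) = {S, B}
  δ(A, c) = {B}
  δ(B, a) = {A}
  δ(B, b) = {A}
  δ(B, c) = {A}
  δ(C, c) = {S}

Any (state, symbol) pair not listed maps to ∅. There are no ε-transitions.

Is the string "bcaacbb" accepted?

No

Start in {S}.
Read 'b': S→{A}; now {A}.
Read 'c': A→{B}; now {B}.
Read 'a': B→{A}; now {A}.
Read 'a': A→{S, C}; now {S, C}.
Read 'c': S→∅, C→{S}; now {S}.
Read 'b': S→{A}; now {A}.
Read 'b': A→{S, B}; now {S, B}.
The final set {S, B} contains no accepting state.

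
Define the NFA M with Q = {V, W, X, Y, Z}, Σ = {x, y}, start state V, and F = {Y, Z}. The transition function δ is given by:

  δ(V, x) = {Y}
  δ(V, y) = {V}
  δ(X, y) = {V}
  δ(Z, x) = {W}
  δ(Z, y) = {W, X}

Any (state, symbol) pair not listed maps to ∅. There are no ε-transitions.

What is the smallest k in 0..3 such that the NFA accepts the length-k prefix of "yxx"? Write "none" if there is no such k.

2

Start in {V}.
Read 'y': V→{V}; now {V}.
Read 'x': V→{Y}; now {Y}.
None of the earlier sets intersect F, but {Y} does.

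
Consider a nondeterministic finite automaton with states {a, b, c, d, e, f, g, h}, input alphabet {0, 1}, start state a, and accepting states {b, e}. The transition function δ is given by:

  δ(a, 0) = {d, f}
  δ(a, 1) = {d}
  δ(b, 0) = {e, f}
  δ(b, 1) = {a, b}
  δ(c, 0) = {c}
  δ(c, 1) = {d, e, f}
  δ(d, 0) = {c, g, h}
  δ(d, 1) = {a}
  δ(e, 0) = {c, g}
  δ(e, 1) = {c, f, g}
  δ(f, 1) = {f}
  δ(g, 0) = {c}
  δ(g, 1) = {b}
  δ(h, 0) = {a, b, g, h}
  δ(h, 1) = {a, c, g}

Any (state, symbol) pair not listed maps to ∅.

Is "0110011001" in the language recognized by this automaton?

Start in {a}.
Read '0': {a} → {d, f}.
Read '1': {d, f} → {a, f}.
Read '1': {a, f} → {d, f}.
Read '0': {d, f} → {c, g, h}.
Read '0': {c, g, h} → {a, b, c, g, h}.
Read '1': {a, b, c, g, h} → {a, b, c, d, e, f, g}.
Read '1': {a, b, c, d, e, f, g} → {a, b, c, d, e, f, g}.
Read '0': {a, b, c, d, e, f, g} → {c, d, e, f, g, h}.
Read '0': {c, d, e, f, g, h} → {a, b, c, g, h}.
Read '1': {a, b, c, g, h} → {a, b, c, d, e, f, g}.
The final set {a, b, c, d, e, f, g} contains the accepting states b, e.

Yes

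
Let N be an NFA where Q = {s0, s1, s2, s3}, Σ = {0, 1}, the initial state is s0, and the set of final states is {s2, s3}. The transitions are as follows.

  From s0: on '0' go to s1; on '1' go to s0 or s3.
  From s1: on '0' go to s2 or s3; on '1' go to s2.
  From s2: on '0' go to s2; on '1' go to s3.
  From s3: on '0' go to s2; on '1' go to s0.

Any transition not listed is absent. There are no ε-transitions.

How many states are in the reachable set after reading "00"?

2

Start in {s0}.
Read '0': s0→{s1}; now {s1}.
Read '0': s1→{s2, s3}; now {s2, s3}.
That set has 2 states.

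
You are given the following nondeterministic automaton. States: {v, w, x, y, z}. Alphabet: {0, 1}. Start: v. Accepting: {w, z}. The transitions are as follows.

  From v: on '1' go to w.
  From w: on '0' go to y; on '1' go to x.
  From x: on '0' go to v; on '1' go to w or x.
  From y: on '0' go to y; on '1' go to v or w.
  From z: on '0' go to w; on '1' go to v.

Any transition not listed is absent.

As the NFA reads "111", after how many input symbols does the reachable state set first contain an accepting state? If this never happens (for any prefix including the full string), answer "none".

Start in {v}.
Read '1': v→{w}; now {w}.
None of the earlier sets intersect F, but {w} does.

1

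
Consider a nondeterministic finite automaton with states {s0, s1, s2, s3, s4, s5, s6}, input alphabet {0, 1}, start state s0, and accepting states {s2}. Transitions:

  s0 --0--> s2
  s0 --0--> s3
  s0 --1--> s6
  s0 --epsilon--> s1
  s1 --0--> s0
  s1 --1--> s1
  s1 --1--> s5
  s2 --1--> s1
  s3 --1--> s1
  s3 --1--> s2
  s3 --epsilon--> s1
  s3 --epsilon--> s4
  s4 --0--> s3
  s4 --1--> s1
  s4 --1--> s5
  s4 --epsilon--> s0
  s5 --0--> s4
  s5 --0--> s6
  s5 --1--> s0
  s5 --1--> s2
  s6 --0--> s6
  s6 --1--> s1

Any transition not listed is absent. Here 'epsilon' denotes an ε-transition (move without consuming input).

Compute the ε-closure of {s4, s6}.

{s0, s1, s4, s6}

Begin with {s4, s6}.
ε-move s4 → s0; add s0.
ε-move s0 → s1; add s1.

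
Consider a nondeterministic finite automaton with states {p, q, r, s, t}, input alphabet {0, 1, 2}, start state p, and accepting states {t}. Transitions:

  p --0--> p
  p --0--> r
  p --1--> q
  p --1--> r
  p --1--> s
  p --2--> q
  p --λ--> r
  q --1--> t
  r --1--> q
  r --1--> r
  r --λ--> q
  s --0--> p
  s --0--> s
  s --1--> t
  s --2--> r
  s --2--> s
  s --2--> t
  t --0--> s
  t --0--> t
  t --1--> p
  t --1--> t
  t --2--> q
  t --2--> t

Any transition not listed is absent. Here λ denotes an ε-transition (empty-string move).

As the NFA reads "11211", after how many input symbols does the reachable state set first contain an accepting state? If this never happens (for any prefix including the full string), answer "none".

Start: ε-closure({p}) = {p, q, r}.
Read '1': {p, q, r} → {q, r, s, t}.
None of the earlier sets intersect F, but {q, r, s, t} does.

1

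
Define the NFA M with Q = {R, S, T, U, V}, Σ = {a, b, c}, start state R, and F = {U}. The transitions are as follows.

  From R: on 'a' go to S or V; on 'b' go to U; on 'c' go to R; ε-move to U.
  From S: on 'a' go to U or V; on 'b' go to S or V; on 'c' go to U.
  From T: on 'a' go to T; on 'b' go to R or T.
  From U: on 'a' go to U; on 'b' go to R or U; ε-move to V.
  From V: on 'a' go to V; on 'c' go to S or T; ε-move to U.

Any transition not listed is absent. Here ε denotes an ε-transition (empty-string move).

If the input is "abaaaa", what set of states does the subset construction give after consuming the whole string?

{U, V}

Start: ε-closure({R}) = {R, U, V}.
Read 'a': R→{S, V}, U→{U}, V→{V}; now {S, U, V}.
Read 'b': S→{S, V}, U→{R, U}, V→∅; now {R, S, U, V}.
Read 'a': R→{S, V}, S→{U, V}, U→{U}, V→{V}; now {S, U, V}.
Read 'a': S→{U, V}, U→{U}, V→{V}; now {U, V}.
Read 'a': U→{U}, V→{V}; now {U, V}.
Read 'a': U→{U}, V→{V}; now {U, V}.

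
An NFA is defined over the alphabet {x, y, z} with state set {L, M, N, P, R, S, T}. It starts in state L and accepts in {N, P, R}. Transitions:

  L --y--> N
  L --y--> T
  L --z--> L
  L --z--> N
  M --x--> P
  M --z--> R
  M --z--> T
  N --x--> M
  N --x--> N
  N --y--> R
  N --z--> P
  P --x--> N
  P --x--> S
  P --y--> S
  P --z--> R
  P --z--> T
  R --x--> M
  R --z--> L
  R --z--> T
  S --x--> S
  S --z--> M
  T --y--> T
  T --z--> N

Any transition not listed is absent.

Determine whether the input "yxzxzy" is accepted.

No

Start in {L}.
Read 'y': L→{N, T}; now {N, T}.
Read 'x': N→{M, N}, T→∅; now {M, N}.
Read 'z': M→{R, T}, N→{P}; now {P, R, T}.
Read 'x': P→{N, S}, R→{M}, T→∅; now {M, N, S}.
Read 'z': M→{R, T}, N→{P}, S→{M}; now {M, P, R, T}.
Read 'y': M→∅, P→{S}, R→∅, T→{T}; now {S, T}.
The final set {S, T} contains no accepting state.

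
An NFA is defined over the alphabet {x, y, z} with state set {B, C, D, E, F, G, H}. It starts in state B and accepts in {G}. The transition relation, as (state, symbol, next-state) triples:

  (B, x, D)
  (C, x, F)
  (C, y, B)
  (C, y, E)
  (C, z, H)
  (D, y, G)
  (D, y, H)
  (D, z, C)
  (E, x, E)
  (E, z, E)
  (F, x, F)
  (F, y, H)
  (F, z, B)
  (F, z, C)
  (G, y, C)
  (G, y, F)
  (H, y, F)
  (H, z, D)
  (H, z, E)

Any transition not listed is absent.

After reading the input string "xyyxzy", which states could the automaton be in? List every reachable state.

Start in {B}.
Read 'x': B→{D}; now {D}.
Read 'y': D→{G, H}; now {G, H}.
Read 'y': G→{C, F}, H→{F}; now {C, F}.
Read 'x': C→{F}, F→{F}; now {F}.
Read 'z': F→{B, C}; now {B, C}.
Read 'y': B→∅, C→{B, E}; now {B, E}.

{B, E}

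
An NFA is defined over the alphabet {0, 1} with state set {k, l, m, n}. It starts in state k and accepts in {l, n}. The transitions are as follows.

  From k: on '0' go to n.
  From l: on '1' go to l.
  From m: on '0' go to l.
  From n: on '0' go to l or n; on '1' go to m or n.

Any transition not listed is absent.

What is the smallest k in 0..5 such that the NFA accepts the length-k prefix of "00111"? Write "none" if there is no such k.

Start in {k}.
Read '0': k→{n}; now {n}.
None of the earlier sets intersect F, but {n} does.

1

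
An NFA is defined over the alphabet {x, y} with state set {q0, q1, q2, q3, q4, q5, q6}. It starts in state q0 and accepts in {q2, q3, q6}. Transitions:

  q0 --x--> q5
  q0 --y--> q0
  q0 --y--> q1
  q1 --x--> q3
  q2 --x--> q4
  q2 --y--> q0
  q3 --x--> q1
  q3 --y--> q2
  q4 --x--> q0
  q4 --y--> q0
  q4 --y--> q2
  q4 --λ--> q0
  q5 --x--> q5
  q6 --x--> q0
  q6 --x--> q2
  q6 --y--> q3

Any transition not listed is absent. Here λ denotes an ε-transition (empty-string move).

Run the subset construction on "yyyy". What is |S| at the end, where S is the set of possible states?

2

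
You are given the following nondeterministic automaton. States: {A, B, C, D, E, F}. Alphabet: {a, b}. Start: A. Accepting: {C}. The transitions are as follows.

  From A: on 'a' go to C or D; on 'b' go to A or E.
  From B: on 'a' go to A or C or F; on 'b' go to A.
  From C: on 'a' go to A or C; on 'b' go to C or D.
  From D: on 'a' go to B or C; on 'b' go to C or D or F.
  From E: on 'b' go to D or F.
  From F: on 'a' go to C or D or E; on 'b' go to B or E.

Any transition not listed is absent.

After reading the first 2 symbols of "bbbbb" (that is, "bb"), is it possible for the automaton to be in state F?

Start in {A}.
Read 'b': {A} → {A, E}.
Read 'b': {A, E} → {A, D, E, F}.
State F is in {A, D, E, F}.

Yes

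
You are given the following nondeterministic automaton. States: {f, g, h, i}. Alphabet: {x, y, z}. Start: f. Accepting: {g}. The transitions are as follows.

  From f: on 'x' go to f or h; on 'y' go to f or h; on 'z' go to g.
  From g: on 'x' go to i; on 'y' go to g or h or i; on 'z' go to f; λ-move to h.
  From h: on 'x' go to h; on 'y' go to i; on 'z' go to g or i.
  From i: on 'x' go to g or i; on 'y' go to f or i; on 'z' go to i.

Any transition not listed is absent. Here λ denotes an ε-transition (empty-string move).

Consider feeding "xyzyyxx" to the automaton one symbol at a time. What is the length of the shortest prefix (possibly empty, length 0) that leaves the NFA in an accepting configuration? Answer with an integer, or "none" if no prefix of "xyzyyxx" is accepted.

Start in {f}.
Read 'x': f→{f, h}; now {f, h}.
Read 'y': f→{f, h}, h→{i}; now {f, h, i}.
Read 'z': f→{g}, h→{g, i}, i→{i}; union {g, i}; ε-closure = {g, h, i}.
None of the earlier sets intersect F, but {g, h, i} does.

3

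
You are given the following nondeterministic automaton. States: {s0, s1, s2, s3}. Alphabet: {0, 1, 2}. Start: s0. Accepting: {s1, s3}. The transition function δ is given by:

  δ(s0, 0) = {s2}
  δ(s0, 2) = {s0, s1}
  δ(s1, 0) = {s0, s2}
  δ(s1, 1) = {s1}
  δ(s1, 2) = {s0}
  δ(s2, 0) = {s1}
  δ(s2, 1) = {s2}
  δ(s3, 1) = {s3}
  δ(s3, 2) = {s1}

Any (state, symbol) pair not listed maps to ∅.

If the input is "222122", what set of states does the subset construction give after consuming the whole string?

{s0, s1}

Start in {s0}.
Read '2': {s0} → {s0, s1}.
Read '2': {s0, s1} → {s0, s1}.
Read '2': {s0, s1} → {s0, s1}.
Read '1': {s0, s1} → {s1}.
Read '2': {s1} → {s0}.
Read '2': {s0} → {s0, s1}.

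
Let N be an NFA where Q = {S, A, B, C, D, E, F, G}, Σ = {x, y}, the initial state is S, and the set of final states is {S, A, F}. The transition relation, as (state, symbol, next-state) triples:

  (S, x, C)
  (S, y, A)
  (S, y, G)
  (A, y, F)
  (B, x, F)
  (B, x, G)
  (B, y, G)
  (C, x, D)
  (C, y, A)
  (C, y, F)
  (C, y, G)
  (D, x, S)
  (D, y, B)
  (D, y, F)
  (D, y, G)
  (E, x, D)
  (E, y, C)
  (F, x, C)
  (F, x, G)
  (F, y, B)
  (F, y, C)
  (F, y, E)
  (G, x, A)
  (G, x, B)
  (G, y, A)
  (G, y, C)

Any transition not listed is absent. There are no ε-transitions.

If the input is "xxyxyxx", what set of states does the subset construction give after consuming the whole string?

{S, A, B, C, D, F, G}

Start in {S}.
Read 'x': S→{C}; now {C}.
Read 'x': C→{D}; now {D}.
Read 'y': D→{B, F, G}; now {B, F, G}.
Read 'x': B→{F, G}, F→{C, G}, G→{A, B}; now {A, B, C, F, G}.
Read 'y': A→{F}, B→{G}, C→{A, F, G}, F→{B, C, E}, G→{A, C}; now {A, B, C, E, F, G}.
Read 'x': A→∅, B→{F, G}, C→{D}, E→{D}, F→{C, G}, G→{A, B}; now {A, B, C, D, F, G}.
Read 'x': A→∅, B→{F, G}, C→{D}, D→{S}, F→{C, G}, G→{A, B}; now {S, A, B, C, D, F, G}.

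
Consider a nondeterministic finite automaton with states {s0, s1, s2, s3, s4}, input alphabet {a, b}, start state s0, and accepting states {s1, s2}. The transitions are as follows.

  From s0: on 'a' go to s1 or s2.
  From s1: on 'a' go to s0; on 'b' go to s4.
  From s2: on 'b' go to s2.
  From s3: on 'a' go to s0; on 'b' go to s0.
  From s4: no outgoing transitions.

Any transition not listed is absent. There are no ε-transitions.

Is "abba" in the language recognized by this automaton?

No

Start in {s0}.
Read 'a': s0→{s1, s2}; now {s1, s2}.
Read 'b': s1→{s4}, s2→{s2}; now {s2, s4}.
Read 'b': s2→{s2}, s4→∅; now {s2}.
Read 'a': s2→∅; now ∅.
The final set ∅ contains no accepting state.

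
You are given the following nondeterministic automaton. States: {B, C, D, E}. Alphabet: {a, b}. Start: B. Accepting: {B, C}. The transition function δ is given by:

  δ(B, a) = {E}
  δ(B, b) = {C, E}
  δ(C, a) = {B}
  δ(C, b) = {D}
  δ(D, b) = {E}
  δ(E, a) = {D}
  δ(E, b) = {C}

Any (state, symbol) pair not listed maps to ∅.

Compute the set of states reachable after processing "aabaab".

Start in {B}.
Read 'a': {B} → {E}.
Read 'a': {E} → {D}.
Read 'b': {D} → {E}.
Read 'a': {E} → {D}.
Read 'a': {D} → ∅.
The set is empty and remains empty for the remaining 1 symbol.

∅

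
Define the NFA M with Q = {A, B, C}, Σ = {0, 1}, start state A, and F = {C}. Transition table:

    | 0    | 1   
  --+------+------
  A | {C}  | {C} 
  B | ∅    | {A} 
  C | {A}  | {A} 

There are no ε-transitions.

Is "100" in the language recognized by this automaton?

Yes

Start in {A}.
Read '1': A→{C}; now {C}.
Read '0': C→{A}; now {A}.
Read '0': A→{C}; now {C}.
The final set {C} contains the accepting state C.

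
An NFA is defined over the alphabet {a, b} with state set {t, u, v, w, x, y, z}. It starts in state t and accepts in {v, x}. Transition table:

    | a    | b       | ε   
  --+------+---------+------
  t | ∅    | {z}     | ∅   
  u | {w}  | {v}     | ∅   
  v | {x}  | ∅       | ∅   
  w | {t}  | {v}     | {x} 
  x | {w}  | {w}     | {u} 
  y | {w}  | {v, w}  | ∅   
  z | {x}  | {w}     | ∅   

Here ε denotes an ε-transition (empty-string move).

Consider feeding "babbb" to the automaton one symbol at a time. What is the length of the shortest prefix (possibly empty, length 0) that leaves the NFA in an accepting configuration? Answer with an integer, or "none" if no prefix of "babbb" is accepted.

Start in {t}.
Read 'b': t→{z}; now {z}.
Read 'a': z→{x}; union {x}; ε-closure = {u, x}.
None of the earlier sets intersect F, but {u, x} does.

2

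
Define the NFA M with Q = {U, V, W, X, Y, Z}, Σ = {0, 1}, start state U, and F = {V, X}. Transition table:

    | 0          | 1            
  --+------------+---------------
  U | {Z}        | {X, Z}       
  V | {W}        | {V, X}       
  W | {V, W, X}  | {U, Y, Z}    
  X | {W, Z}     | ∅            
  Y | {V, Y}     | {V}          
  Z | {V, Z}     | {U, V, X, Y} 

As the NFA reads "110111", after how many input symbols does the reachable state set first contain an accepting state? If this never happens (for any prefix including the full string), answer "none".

Start in {U}.
Read '1': {U} → {X, Z}.
None of the earlier sets intersect F, but {X, Z} does.

1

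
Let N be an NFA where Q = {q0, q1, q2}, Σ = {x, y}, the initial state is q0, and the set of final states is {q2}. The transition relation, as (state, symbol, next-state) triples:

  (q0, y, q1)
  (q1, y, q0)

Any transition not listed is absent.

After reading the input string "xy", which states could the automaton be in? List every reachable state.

∅

Start in {q0}.
Read 'x': q0→∅; now ∅.
The set is empty and remains empty for the remaining 1 symbol.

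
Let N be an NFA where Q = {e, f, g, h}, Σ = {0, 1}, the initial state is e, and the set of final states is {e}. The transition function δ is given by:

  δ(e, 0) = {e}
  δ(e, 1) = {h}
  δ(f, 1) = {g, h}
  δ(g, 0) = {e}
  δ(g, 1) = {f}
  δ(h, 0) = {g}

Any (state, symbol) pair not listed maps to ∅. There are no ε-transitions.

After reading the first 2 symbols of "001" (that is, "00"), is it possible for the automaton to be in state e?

Start in {e}.
Read '0': e→{e}; now {e}.
Read '0': e→{e}; now {e}.
State e is in {e}.

Yes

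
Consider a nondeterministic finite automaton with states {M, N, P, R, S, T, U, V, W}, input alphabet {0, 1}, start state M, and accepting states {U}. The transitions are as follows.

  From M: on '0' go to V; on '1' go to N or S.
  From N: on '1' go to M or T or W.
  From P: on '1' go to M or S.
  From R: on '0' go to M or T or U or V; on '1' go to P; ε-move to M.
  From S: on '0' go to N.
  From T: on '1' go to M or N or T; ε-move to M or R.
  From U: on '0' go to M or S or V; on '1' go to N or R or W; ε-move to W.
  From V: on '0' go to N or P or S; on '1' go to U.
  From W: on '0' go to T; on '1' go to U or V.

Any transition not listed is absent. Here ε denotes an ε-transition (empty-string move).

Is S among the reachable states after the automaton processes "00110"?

Yes

Start in {M}.
Read '0': M→{V}; now {V}.
Read '0': V→{N, P, S}; now {N, P, S}.
Read '1': N→{M, T, W}, P→{M, S}, S→∅; union {M, S, T, W}; ε-closure = {M, R, S, T, W}.
Read '1': M→{N, S}, R→{P}, S→∅, T→{M, N, T}, W→{U, V}; union {M, N, P, S, T, U, V}; ε-closure = {M, N, P, R, S, T, U, V, W}.
Read '0': M→{V}, N→∅, P→∅, R→{M, T, U, V}, S→{N}, T→∅, U→{M, S, V}, V→{N, P, S}, W→{T}; union {M, N, P, S, T, U, V}; ε-closure = {M, N, P, R, S, T, U, V, W}.
State S is in {M, N, P, R, S, T, U, V, W}.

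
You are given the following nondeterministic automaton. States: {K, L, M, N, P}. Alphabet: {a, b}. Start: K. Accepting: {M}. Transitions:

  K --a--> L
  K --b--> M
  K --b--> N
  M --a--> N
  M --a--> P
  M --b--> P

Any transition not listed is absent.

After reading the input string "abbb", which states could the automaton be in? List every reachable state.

Start in {K}.
Read 'a': {K} → {L}.
Read 'b': {L} → ∅.
The set is empty and remains empty for the remaining 2 symbols.

∅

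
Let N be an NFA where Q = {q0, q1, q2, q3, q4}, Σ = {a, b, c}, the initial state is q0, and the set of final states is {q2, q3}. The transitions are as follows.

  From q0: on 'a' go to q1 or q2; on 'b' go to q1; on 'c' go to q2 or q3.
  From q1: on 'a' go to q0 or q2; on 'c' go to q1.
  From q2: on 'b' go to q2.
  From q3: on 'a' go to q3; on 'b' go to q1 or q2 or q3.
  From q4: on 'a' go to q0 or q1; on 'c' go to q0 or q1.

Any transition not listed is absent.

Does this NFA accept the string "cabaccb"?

No

Start in {q0}.
Read 'c': {q0} → {q2, q3}.
Read 'a': {q2, q3} → {q3}.
Read 'b': {q3} → {q1, q2, q3}.
Read 'a': {q1, q2, q3} → {q0, q2, q3}.
Read 'c': {q0, q2, q3} → {q2, q3}.
Read 'c': {q2, q3} → ∅.
The set is empty and remains empty for the remaining 1 symbol.
The final set ∅ contains no accepting state.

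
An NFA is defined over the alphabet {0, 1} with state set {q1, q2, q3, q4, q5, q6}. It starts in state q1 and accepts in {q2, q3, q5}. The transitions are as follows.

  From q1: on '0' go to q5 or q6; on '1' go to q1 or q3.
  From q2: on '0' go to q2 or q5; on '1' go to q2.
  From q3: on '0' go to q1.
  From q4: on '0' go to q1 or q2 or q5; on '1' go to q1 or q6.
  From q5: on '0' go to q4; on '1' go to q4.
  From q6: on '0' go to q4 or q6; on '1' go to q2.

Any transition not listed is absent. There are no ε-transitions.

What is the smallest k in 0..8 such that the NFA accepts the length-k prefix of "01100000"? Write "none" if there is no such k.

Start in {q1}.
Read '0': q1→{q5, q6}; now {q5, q6}.
None of the earlier sets intersect F, but {q5, q6} does.

1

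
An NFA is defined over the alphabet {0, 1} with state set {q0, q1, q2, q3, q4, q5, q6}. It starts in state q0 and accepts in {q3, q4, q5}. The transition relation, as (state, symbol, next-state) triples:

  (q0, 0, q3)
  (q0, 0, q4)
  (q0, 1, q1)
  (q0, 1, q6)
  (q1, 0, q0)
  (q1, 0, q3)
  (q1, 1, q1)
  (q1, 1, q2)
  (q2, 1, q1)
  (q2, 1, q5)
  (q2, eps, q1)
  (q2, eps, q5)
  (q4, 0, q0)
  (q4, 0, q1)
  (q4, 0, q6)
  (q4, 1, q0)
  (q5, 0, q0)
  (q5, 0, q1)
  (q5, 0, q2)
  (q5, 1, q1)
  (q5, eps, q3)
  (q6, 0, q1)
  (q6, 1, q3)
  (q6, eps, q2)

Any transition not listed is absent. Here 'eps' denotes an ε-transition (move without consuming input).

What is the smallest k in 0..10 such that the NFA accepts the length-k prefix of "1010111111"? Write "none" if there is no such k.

1

Start in {q0}.
Read '1': q0→{q1, q6}; union {q1, q6}; ε-closure = {q1, q2, q3, q5, q6}.
None of the earlier sets intersect F, but {q1, q2, q3, q5, q6} does.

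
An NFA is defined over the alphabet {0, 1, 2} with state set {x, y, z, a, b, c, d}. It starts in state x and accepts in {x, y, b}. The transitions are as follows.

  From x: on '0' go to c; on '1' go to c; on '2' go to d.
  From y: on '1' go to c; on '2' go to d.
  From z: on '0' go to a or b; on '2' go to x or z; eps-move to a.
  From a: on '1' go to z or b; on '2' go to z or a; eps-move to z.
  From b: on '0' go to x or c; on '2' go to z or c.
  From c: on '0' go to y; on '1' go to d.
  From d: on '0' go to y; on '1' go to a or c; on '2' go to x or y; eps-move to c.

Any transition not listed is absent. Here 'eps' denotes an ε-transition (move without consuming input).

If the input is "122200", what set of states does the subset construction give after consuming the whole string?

∅

Start in {x}.
Read '1': {x} → {c}.
Read '2': {c} → ∅.
The set is empty and remains empty for the remaining 4 symbols.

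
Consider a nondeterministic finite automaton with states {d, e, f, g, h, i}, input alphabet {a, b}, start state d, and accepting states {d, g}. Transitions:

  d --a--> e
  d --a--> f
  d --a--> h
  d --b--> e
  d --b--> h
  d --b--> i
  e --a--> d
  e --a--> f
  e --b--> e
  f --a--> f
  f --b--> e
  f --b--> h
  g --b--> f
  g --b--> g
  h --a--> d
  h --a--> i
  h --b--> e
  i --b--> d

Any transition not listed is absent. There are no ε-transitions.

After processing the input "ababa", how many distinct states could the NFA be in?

5

Start in {d}.
Read 'a': d→{e, f, h}; now {e, f, h}.
Read 'b': e→{e}, f→{e, h}, h→{e}; now {e, h}.
Read 'a': e→{d, f}, h→{d, i}; now {d, f, i}.
Read 'b': d→{e, h, i}, f→{e, h}, i→{d}; now {d, e, h, i}.
Read 'a': d→{e, f, h}, e→{d, f}, h→{d, i}, i→∅; now {d, e, f, h, i}.
That set has 5 states.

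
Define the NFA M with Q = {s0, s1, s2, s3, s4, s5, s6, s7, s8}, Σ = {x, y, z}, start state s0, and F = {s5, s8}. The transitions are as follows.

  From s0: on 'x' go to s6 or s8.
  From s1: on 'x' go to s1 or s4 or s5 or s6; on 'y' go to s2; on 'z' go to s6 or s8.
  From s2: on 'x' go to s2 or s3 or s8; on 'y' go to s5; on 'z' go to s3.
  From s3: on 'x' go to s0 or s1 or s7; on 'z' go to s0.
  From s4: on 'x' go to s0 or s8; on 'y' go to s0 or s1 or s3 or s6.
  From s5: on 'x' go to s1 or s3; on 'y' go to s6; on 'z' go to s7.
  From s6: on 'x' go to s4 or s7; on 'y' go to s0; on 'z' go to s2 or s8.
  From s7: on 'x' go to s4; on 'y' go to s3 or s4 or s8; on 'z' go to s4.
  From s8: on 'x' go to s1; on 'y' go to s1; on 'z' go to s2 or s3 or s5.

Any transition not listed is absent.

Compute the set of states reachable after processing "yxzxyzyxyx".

Start in {s0}.
Read 'y': s0→∅; now ∅.
The set is empty and remains empty for the remaining 9 symbols.

∅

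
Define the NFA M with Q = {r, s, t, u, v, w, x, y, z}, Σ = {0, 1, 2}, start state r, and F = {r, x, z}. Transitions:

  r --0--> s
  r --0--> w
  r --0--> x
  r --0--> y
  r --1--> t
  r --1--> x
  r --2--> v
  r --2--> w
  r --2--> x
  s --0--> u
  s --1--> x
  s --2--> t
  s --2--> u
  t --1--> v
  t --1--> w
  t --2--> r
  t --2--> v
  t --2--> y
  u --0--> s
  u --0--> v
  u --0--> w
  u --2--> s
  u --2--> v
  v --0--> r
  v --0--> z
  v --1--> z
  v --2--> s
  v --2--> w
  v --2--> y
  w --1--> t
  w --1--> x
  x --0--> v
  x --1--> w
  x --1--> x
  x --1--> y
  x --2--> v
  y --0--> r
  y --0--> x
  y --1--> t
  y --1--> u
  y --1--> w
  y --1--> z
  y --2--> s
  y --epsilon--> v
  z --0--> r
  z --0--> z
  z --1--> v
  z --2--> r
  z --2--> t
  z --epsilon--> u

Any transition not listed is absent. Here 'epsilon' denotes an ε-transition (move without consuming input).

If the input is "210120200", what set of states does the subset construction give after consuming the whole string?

Start in {r}.
Read '2': r→{v, w, x}; now {v, w, x}.
Read '1': v→{z}, w→{t, x}, x→{w, x, y}; union {t, w, x, y, z}; ε-closure = {t, u, v, w, x, y, z}.
Read '0': t→∅, u→{s, v, w}, v→{r, z}, w→∅, x→{v}, y→{r, x}, z→{r, z}; union {r, s, v, w, x, z}; ε-closure = {r, s, u, v, w, x, z}.
Read '1': r→{t, x}, s→{x}, u→∅, v→{z}, w→{t, x}, x→{w, x, y}, z→{v}; union {t, v, w, x, y, z}; ε-closure = {t, u, v, w, x, y, z}.
Read '2': t→{r, v, y}, u→{s, v}, v→{s, w, y}, w→∅, x→{v}, y→{s}, z→{r, t}; now {r, s, t, v, w, y}.
Read '0': r→{s, w, x, y}, s→{u}, t→∅, v→{r, z}, w→∅, y→{r, x}; union {r, s, u, w, x, y, z}; ε-closure = {r, s, u, v, w, x, y, z}.
Read '2': r→{v, w, x}, s→{t, u}, u→{s, v}, v→{s, w, y}, w→∅, x→{v}, y→{s}, z→{r, t}; now {r, s, t, u, v, w, x, y}.
Read '0': r→{s, w, x, y}, s→{u}, t→∅, u→{s, v, w}, v→{r, z}, w→∅, x→{v}, y→{r, x}; now {r, s, u, v, w, x, y, z}.
Read '0': r→{s, w, x, y}, s→{u}, u→{s, v, w}, v→{r, z}, w→∅, x→{v}, y→{r, x}, z→{r, z}; now {r, s, u, v, w, x, y, z}.

{r, s, u, v, w, x, y, z}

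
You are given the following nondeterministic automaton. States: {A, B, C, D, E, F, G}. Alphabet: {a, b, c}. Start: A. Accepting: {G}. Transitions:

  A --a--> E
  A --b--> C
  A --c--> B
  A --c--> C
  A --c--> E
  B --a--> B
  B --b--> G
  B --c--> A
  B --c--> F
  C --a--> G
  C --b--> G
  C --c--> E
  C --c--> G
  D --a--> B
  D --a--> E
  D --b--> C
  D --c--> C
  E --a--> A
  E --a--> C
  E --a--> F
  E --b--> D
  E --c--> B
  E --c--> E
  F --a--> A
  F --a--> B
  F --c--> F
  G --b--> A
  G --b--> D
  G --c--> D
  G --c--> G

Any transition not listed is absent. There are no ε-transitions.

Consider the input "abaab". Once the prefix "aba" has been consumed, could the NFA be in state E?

Start in {A}.
Read 'a': A→{E}; now {E}.
Read 'b': E→{D}; now {D}.
Read 'a': D→{B, E}; now {B, E}.
State E is in {B, E}.

Yes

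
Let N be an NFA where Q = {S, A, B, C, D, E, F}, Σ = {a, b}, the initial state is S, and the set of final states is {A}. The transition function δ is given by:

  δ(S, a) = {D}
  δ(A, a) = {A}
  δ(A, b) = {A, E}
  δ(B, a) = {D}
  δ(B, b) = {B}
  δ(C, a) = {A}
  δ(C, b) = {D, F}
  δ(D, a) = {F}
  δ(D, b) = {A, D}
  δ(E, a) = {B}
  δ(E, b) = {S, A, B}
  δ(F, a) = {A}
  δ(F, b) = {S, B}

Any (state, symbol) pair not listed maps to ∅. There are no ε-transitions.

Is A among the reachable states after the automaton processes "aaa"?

Yes

Start in {S}.
Read 'a': S→{D}; now {D}.
Read 'a': D→{F}; now {F}.
Read 'a': F→{A}; now {A}.
State A is in {A}.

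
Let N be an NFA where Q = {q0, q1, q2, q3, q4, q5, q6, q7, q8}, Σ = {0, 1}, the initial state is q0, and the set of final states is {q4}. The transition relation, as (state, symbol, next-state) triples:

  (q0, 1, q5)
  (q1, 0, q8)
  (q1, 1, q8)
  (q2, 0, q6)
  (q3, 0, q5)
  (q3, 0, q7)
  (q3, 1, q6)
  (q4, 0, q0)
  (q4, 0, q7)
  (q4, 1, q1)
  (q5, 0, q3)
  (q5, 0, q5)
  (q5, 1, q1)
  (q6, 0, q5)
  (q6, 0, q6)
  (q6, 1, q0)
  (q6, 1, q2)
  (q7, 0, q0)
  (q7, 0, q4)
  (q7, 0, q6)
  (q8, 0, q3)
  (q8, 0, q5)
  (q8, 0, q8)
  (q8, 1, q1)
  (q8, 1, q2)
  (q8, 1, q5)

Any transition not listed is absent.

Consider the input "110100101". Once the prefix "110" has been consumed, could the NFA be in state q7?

No

Start in {q0}.
Read '1': q0→{q5}; now {q5}.
Read '1': q5→{q1}; now {q1}.
Read '0': q1→{q8}; now {q8}.
State q7 is not in {q8}.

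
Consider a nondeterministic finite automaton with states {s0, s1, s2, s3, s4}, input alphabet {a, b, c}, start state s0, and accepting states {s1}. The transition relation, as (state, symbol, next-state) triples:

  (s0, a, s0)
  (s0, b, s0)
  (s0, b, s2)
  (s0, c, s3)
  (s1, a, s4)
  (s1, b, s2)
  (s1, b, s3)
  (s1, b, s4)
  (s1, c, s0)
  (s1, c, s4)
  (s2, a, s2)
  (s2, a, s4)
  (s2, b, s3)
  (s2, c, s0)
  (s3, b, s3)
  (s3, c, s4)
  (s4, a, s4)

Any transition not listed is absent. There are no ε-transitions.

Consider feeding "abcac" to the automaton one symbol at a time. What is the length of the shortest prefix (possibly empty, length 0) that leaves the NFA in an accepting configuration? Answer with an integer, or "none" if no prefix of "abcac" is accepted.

Start in {s0}.
Read 'a': {s0} → {s0}.
Read 'b': {s0} → {s0, s2}.
Read 'c': {s0, s2} → {s0, s3}.
Read 'a': {s0, s3} → {s0}.
Read 'c': {s0} → {s3}.
No reachable set along the way intersects F.

none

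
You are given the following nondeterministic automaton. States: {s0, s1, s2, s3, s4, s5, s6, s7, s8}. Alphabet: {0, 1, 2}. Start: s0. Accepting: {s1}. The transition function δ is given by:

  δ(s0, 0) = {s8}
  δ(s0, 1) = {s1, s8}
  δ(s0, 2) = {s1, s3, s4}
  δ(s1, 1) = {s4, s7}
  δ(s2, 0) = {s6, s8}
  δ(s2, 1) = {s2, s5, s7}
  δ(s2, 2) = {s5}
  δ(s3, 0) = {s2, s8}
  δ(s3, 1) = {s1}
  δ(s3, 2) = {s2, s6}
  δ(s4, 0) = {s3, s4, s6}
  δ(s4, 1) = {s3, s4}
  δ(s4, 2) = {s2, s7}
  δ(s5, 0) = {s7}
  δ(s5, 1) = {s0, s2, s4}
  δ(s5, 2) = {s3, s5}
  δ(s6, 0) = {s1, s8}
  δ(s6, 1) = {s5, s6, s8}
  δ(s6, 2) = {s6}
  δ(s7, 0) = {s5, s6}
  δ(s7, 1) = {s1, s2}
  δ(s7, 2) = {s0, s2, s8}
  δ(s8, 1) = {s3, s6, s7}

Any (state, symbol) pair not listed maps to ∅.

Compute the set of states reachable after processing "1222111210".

Start in {s0}.
Read '1': s0→{s1, s8}; now {s1, s8}.
Read '2': s1→∅, s8→∅; now ∅.
The set is empty and remains empty for the remaining 8 symbols.

∅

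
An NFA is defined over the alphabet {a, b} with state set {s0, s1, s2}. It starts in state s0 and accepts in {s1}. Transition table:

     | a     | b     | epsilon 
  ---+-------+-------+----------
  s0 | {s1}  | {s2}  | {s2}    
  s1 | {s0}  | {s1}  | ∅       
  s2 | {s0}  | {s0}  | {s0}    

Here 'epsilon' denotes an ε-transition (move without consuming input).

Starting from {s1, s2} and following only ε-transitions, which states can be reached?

{s0, s1, s2}

Begin with {s1, s2}.
ε-move s2 → s0; add s0.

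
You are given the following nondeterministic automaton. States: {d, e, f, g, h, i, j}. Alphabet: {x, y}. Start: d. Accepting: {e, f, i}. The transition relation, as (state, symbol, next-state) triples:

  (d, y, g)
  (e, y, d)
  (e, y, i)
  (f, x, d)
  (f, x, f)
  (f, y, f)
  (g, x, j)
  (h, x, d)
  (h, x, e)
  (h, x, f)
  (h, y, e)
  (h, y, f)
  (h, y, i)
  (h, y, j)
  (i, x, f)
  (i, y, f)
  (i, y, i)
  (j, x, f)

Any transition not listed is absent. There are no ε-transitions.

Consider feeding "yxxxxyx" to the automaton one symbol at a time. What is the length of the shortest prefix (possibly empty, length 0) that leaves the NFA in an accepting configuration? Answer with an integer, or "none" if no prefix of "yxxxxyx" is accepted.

Start in {d}.
Read 'y': {d} → {g}.
Read 'x': {g} → {j}.
Read 'x': {j} → {f}.
None of the earlier sets intersect F, but {f} does.

3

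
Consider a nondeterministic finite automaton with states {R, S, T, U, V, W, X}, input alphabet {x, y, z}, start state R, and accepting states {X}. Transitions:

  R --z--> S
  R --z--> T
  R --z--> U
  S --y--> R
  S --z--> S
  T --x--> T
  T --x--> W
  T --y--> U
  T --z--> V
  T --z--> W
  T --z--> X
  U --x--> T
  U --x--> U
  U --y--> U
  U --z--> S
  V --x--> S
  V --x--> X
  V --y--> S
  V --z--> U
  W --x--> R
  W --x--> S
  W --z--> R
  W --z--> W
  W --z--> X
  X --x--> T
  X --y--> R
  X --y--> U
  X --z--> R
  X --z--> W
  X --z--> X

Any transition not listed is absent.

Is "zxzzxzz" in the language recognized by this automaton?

Start in {R}.
Read 'z': R→{S, T, U}; now {S, T, U}.
Read 'x': S→∅, T→{T, W}, U→{T, U}; now {T, U, W}.
Read 'z': T→{V, W, X}, U→{S}, W→{R, W, X}; now {R, S, V, W, X}.
Read 'z': R→{S, T, U}, S→{S}, V→{U}, W→{R, W, X}, X→{R, W, X}; now {R, S, T, U, W, X}.
Read 'x': R→∅, S→∅, T→{T, W}, U→{T, U}, W→{R, S}, X→{T}; now {R, S, T, U, W}.
Read 'z': R→{S, T, U}, S→{S}, T→{V, W, X}, U→{S}, W→{R, W, X}; now {R, S, T, U, V, W, X}.
Read 'z': R→{S, T, U}, S→{S}, T→{V, W, X}, U→{S}, V→{U}, W→{R, W, X}, X→{R, W, X}; now {R, S, T, U, V, W, X}.
The final set {R, S, T, U, V, W, X} contains the accepting state X.

Yes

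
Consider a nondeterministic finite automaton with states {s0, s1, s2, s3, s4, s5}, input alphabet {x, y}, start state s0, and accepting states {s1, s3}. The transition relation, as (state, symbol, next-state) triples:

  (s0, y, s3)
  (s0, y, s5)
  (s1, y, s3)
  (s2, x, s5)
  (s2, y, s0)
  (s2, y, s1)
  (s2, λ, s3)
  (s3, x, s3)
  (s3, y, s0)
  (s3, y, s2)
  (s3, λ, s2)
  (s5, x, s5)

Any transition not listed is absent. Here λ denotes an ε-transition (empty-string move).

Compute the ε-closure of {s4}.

Begin with {s4}.
No ε-moves leave this set, so the closure equals the set itself.

{s4}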